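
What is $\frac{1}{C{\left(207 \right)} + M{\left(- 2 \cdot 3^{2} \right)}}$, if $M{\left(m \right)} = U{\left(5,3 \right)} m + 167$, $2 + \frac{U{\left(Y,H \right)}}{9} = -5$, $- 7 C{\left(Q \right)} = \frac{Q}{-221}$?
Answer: $\frac{1547}{2012854} \approx 0.00076856$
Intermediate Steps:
$C{\left(Q \right)} = \frac{Q}{1547}$ ($C{\left(Q \right)} = - \frac{Q \frac{1}{-221}}{7} = - \frac{Q \left(- \frac{1}{221}\right)}{7} = - \frac{\left(- \frac{1}{221}\right) Q}{7} = \frac{Q}{1547}$)
$U{\left(Y,H \right)} = -63$ ($U{\left(Y,H \right)} = -18 + 9 \left(-5\right) = -18 - 45 = -63$)
$M{\left(m \right)} = 167 - 63 m$ ($M{\left(m \right)} = - 63 m + 167 = 167 - 63 m$)
$\frac{1}{C{\left(207 \right)} + M{\left(- 2 \cdot 3^{2} \right)}} = \frac{1}{\frac{1}{1547} \cdot 207 - \left(-167 + 63 \left(- 2 \cdot 3^{2}\right)\right)} = \frac{1}{\frac{207}{1547} - \left(-167 + 63 \left(\left(-2\right) 9\right)\right)} = \frac{1}{\frac{207}{1547} + \left(167 - -1134\right)} = \frac{1}{\frac{207}{1547} + \left(167 + 1134\right)} = \frac{1}{\frac{207}{1547} + 1301} = \frac{1}{\frac{2012854}{1547}} = \frac{1547}{2012854}$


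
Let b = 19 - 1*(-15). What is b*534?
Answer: 18156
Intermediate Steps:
b = 34 (b = 19 + 15 = 34)
b*534 = 34*534 = 18156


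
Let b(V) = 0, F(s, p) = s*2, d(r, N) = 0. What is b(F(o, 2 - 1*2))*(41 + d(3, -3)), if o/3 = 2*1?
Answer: 0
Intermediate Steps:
o = 6 (o = 3*(2*1) = 3*2 = 6)
F(s, p) = 2*s
b(F(o, 2 - 1*2))*(41 + d(3, -3)) = 0*(41 + 0) = 0*41 = 0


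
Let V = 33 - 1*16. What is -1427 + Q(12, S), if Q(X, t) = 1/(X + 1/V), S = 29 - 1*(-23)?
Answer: -292518/205 ≈ -1426.9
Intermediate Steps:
V = 17 (V = 33 - 16 = 17)
S = 52 (S = 29 + 23 = 52)
Q(X, t) = 1/(1/17 + X) (Q(X, t) = 1/(X + 1/17) = 1/(1/17 + X))
-1427 + Q(12, S) = -1427 + 17/(1 + 17*12) = -1427 + 17/(1 + 204) = -1427 + 17/205 = -292518/205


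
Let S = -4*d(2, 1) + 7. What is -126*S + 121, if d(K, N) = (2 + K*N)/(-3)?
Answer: -1433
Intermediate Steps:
d(K, N) = -2/3 - K*N/3 (d(K, N) = (2 + K*N)*(-1/3) = -2/3 - K*N/3)
S = 37/3 (S = -4*(-2/3 - 1/3*2*1) + 7 = -4*(-2/3 - 2/3) + 7 = -4*(-4/3) + 7 = 16/3 + 7 = 37/3 ≈ 12.333)
-126*S + 121 = -126*37/3 + 121 = -1554 + 121 = -1433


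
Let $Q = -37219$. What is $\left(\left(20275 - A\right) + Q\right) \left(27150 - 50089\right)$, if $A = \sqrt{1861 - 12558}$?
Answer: $388678416 + 22939 i \sqrt{10697} \approx 3.8868 \cdot 10^{8} + 2.3725 \cdot 10^{6} i$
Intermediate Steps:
$A = i \sqrt{10697}$ ($A = \sqrt{-10697} = i \sqrt{10697} \approx 103.43 i$)
$\left(\left(20275 - A\right) + Q\right) \left(27150 - 50089\right) = \left(\left(20275 - i \sqrt{10697}\right) - 37219\right) \left(27150 - 50089\right) = \left(\left(20275 - i \sqrt{10697}\right) - 37219\right) \left(-22939\right) = \left(-16944 - i \sqrt{10697}\right) \left(-22939\right) = 388678416 + 22939 i \sqrt{10697}$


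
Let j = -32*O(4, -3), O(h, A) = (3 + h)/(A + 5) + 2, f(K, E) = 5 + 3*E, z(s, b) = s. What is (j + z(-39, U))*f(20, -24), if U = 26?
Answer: 14405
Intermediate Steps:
O(h, A) = 2 + (3 + h)/(5 + A) (O(h, A) = (3 + h)/(5 + A) + 2 = 2 + (3 + h)/(5 + A))
j = -176 (j = -32*(13 + 4 + 2*(-3))/(5 - 3) = -32*(13 + 4 - 6)/2 = -16*11 = -32*11/2 = -176)
(j + z(-39, U))*f(20, -24) = (-176 - 39)*(5 + 3*(-24)) = -215*(5 - 72) = -215*(-67) = 14405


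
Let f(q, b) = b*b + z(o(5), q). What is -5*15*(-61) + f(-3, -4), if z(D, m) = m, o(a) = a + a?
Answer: 4588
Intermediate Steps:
o(a) = 2*a
f(q, b) = q + b**2 (f(q, b) = b*b + q = b**2 + q = q + b**2)
-5*15*(-61) + f(-3, -4) = -5*15*(-61) + (-3 + (-4)**2) = -75*(-61) + (-3 + 16) = 4575 + 13 = 4588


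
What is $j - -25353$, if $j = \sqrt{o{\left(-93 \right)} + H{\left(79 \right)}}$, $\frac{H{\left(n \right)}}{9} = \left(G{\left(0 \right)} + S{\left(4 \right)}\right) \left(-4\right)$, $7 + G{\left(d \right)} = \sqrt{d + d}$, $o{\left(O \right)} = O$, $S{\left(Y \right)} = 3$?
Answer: $25353 + \sqrt{51} \approx 25360.0$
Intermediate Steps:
$G{\left(d \right)} = -7 + \sqrt{2} \sqrt{d}$ ($G{\left(d \right)} = -7 + \sqrt{d + d} = -7 + \sqrt{2 d} = -7 + \sqrt{2} \sqrt{d}$)
$H{\left(n \right)} = 144$ ($H{\left(n \right)} = 9 \left(\left(-7 + \sqrt{2} \sqrt{0}\right) + 3\right) \left(-4\right) = 9 \left(\left(-7 + \sqrt{2} \cdot 0\right) + 3\right) \left(-4\right) = 9 \left(\left(-7 + 0\right) + 3\right) \left(-4\right) = 9 \left(-7 + 3\right) \left(-4\right) = 9 \left(\left(-4\right) \left(-4\right)\right) = 9 \cdot 16 = 144$)
$j = \sqrt{51}$ ($j = \sqrt{-93 + 144} = \sqrt{51} \approx 7.1414$)
$j - -25353 = \sqrt{51} - -25353 = \sqrt{51} + 25353 = 25353 + \sqrt{51}$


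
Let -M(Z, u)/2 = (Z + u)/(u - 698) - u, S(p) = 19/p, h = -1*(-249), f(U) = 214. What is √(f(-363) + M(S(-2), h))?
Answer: √143754983/449 ≈ 26.703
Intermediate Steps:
h = 249
M(Z, u) = 2*u - 2*(Z + u)/(-698 + u) (M(Z, u) = -2*((Z + u)/(u - 698) - u) = -2*((Z + u)/(-698 + u) - u) = -2*(-u + (Z + u)/(-698 + u)) = 2*u - 2*(Z + u)/(-698 + u))
√(f(-363) + M(S(-2), h)) = √(214 + 2*(249² - 19/(-2) - 699*249)/(-698 + 249)) = √(214 + 2*(62001 - 19*(-1)/2 - 174051)/(-449)) = √(214 + 2*(-1/449)*(62001 - 1*(-19/2) - 174051)) = √(214 + 2*(-1/449)*(62001 + 19/2 - 174051)) = √(214 + 2*(-1/449)*(-224081/2)) = √(214 + 224081/449) = √(320167/449) = √143754983/449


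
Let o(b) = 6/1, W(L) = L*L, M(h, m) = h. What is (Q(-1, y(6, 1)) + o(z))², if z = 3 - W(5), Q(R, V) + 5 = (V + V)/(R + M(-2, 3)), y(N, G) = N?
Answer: 9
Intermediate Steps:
W(L) = L²
Q(R, V) = -5 + 2*V/(-2 + R) (Q(R, V) = -5 + (V + V)/(R - 2) = -5 + (2*V)/(-2 + R) = -5 + 2*V/(-2 + R))
z = -22 (z = 3 - 1*5² = 3 - 1*25 = 3 - 25 = -22)
o(b) = 6 (o(b) = 6*1 = 6)
(Q(-1, y(6, 1)) + o(z))² = ((10 - 5*(-1) + 2*6)/(-2 - 1) + 6)² = ((10 + 5 + 12)/(-3) + 6)² = (-⅓*27 + 6)² = (-9 + 6)² = (-3)² = 9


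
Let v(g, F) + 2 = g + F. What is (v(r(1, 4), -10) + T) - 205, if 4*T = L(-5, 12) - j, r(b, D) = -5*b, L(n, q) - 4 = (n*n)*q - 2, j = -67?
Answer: -519/4 ≈ -129.75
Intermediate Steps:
L(n, q) = 2 + q*n² (L(n, q) = 4 + ((n*n)*q - 2) = 4 + (n²*q - 2) = 4 + (q*n² - 2) = 4 + (-2 + q*n²) = 2 + q*n²)
v(g, F) = -2 + F + g (v(g, F) = -2 + (g + F) = -2 + (F + g) = -2 + F + g)
T = 369/4 (T = ((2 + 12*(-5)²) - 1*(-67))/4 = ((2 + 12*25) + 67)/4 = ((2 + 300) + 67)/4 = (302 + 67)/4 = (¼)*369 = 369/4 ≈ 92.250)
(v(r(1, 4), -10) + T) - 205 = ((-2 - 10 - 5*1) + 369/4) - 205 = ((-2 - 10 - 5) + 369/4) - 205 = (-17 + 369/4) - 205 = 301/4 - 205 = -519/4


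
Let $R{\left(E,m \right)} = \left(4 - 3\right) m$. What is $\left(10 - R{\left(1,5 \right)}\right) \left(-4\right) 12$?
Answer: $-240$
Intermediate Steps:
$R{\left(E,m \right)} = m$ ($R{\left(E,m \right)} = 1 m = m$)
$\left(10 - R{\left(1,5 \right)}\right) \left(-4\right) 12 = \left(10 - 5\right) \left(-4\right) 12 = 5 \left(-4\right) 12 = \left(-20\right) 12 = -240$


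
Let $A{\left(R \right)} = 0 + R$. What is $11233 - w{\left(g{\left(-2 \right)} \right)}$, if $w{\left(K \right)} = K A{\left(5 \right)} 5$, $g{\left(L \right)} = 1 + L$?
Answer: $11258$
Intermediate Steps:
$A{\left(R \right)} = R$
$w{\left(K \right)} = 25 K$ ($w{\left(K \right)} = K 5 \cdot 5 = 5 K 5 = 25 K$)
$11233 - w{\left(g{\left(-2 \right)} \right)} = 11233 - 25 \left(1 - 2\right) = 11233 - 25 \left(-1\right) = 11233 - -25 = 11233 + 25 = 11258$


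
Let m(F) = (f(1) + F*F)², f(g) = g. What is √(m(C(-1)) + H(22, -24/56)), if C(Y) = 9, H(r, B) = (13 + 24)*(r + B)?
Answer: √368585/7 ≈ 86.730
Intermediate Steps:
H(r, B) = 37*B + 37*r (H(r, B) = 37*(B + r) = 37*B + 37*r)
m(F) = (1 + F²)² (m(F) = (1 + F*F)² = (1 + F²)²)
√(m(C(-1)) + H(22, -24/56)) = √((1 + 9²)² + (37*(-24/56) + 37*22)) = √((1 + 81)² + (37*(-24*1/56) + 814)) = √(82² + (37*(-3/7) + 814)) = √(6724 + (-111/7 + 814)) = √(6724 + 5587/7) = √(52655/7) = √368585/7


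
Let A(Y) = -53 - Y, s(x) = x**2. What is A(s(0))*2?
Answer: -106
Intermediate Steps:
A(s(0))*2 = (-53 - 1*0**2)*2 = (-53 - 1*0)*2 = (-53 + 0)*2 = -53*2 = -106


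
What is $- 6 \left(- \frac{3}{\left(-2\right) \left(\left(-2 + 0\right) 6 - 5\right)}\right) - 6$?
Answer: $- \frac{93}{17} \approx -5.4706$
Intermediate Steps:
$- 6 \left(- \frac{3}{\left(-2\right) \left(\left(-2 + 0\right) 6 - 5\right)}\right) - 6 = - 6 \left(- \frac{3}{\left(-2\right) \left(\left(-2\right) 6 - 5\right)}\right) - 6 = - 6 \left(- \frac{3}{\left(-2\right) \left(-12 - 5\right)}\right) - 6 = - 6 \left(- \frac{3}{\left(-2\right) \left(-17\right)}\right) - 6 = - 6 \left(- \frac{3}{34}\right) - 6 = - 6 \left(\left(-3\right) \frac{1}{34}\right) - 6 = \left(-6\right) \left(- \frac{3}{34}\right) - 6 = \frac{9}{17} - 6 = - \frac{93}{17}$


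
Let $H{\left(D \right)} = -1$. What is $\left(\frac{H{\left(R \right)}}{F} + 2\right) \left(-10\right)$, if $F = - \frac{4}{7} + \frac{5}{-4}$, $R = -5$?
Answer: $- \frac{1300}{51} \approx -25.49$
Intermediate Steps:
$F = - \frac{51}{28}$ ($F = \left(-4\right) \frac{1}{7} + 5 \left(- \frac{1}{4}\right) = - \frac{4}{7} - \frac{5}{4} = - \frac{51}{28} \approx -1.8214$)
$\left(\frac{H{\left(R \right)}}{F} + 2\right) \left(-10\right) = \left(- \frac{1}{- \frac{51}{28}} + 2\right) \left(-10\right) = \left(\left(-1\right) \left(- \frac{28}{51}\right) + 2\right) \left(-10\right) = \left(\frac{28}{51} + 2\right) \left(-10\right) = \frac{130}{51} \left(-10\right) = - \frac{1300}{51}$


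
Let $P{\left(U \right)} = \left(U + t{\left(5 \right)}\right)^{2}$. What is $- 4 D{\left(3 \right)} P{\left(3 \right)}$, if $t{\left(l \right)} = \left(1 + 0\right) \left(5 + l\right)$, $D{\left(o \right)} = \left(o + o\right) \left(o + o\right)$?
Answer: $-24336$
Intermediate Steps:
$D{\left(o \right)} = 4 o^{2}$ ($D{\left(o \right)} = 2 o 2 o = 4 o^{2}$)
$t{\left(l \right)} = 5 + l$ ($t{\left(l \right)} = 1 \left(5 + l\right) = 5 + l$)
$P{\left(U \right)} = \left(10 + U\right)^{2}$ ($P{\left(U \right)} = \left(U + \left(5 + 5\right)\right)^{2} = \left(U + 10\right)^{2} = \left(10 + U\right)^{2}$)
$- 4 D{\left(3 \right)} P{\left(3 \right)} = - 4 \cdot 4 \cdot 3^{2} \left(10 + 3\right)^{2} = - 4 \cdot 4 \cdot 9 \cdot 13^{2} = \left(-4\right) 36 \cdot 169 = \left(-144\right) 169 = -24336$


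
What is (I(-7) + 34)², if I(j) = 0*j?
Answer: 1156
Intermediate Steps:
I(j) = 0
(I(-7) + 34)² = (0 + 34)² = 34² = 1156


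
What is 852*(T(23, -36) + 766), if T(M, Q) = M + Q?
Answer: 641556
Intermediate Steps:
852*(T(23, -36) + 766) = 852*((23 - 36) + 766) = 852*(-13 + 766) = 852*753 = 641556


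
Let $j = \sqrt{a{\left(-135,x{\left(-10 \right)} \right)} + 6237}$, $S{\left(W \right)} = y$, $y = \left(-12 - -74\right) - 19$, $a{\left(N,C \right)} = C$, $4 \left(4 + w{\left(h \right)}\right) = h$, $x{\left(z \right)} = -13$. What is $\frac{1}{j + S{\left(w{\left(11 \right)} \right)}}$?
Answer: $- \frac{43}{4375} + \frac{4 \sqrt{389}}{4375} \approx 0.008204$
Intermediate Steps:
$w{\left(h \right)} = -4 + \frac{h}{4}$
$y = 43$ ($y = \left(-12 + 74\right) - 19 = 62 - 19 = 43$)
$S{\left(W \right)} = 43$
$j = 4 \sqrt{389}$ ($j = \sqrt{-13 + 6237} = \sqrt{6224} = 4 \sqrt{389} \approx 78.892$)
$\frac{1}{j + S{\left(w{\left(11 \right)} \right)}} = \frac{1}{4 \sqrt{389} + 43} = \frac{1}{43 + 4 \sqrt{389}}$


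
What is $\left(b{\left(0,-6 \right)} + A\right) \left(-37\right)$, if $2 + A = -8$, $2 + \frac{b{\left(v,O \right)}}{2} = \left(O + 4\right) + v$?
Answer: $666$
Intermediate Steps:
$b{\left(v,O \right)} = 4 + 2 O + 2 v$ ($b{\left(v,O \right)} = -4 + 2 \left(\left(O + 4\right) + v\right) = -4 + 2 \left(\left(4 + O\right) + v\right) = -4 + 2 \left(4 + O + v\right) = -4 + \left(8 + 2 O + 2 v\right) = 4 + 2 O + 2 v$)
$A = -10$ ($A = -2 - 8 = -10$)
$\left(b{\left(0,-6 \right)} + A\right) \left(-37\right) = \left(\left(4 + 2 \left(-6\right) + 2 \cdot 0\right) - 10\right) \left(-37\right) = \left(\left(4 - 12 + 0\right) - 10\right) \left(-37\right) = \left(-8 - 10\right) \left(-37\right) = \left(-18\right) \left(-37\right) = 666$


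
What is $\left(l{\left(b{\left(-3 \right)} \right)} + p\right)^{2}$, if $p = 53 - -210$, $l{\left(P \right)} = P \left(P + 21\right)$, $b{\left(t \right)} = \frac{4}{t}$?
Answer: $\frac{4541161}{81} \approx 56064.0$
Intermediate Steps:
$l{\left(P \right)} = P \left(21 + P\right)$
$p = 263$ ($p = 53 + 210 = 263$)
$\left(l{\left(b{\left(-3 \right)} \right)} + p\right)^{2} = \left(\frac{4}{-3} \left(21 + \frac{4}{-3}\right) + 263\right)^{2} = \left(4 \left(- \frac{1}{3}\right) \left(21 + 4 \left(- \frac{1}{3}\right)\right) + 263\right)^{2} = \left(- \frac{4 \left(21 - \frac{4}{3}\right)}{3} + 263\right)^{2} = \left(\left(- \frac{4}{3}\right) \frac{59}{3} + 263\right)^{2} = \left(- \frac{236}{9} + 263\right)^{2} = \left(\frac{2131}{9}\right)^{2} = \frac{4541161}{81}$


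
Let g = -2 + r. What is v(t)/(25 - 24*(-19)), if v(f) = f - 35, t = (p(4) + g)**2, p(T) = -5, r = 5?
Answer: -31/481 ≈ -0.064449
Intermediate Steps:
g = 3 (g = -2 + 5 = 3)
t = 4 (t = (-5 + 3)**2 = (-2)**2 = 4)
v(f) = -35 + f
v(t)/(25 - 24*(-19)) = (-35 + 4)/(25 - 24*(-19)) = -31/(25 + 456) = -31/481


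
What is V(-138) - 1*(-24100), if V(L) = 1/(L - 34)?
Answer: 4145199/172 ≈ 24100.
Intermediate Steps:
V(L) = 1/(-34 + L)
V(-138) - 1*(-24100) = 1/(-34 - 138) - 1*(-24100) = 1/(-172) + 24100 = -1/172 + 24100 = 4145199/172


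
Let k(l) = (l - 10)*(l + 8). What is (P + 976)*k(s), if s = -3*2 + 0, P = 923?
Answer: -60768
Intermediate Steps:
s = -6 (s = -6 + 0 = -6)
k(l) = (-10 + l)*(8 + l)
(P + 976)*k(s) = (923 + 976)*(-80 + (-6)² - 2*(-6)) = 1899*(-80 + 36 + 12) = 1899*(-32) = -60768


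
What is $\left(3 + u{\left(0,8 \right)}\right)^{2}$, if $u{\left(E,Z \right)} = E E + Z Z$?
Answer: $4489$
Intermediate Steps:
$u{\left(E,Z \right)} = E^{2} + Z^{2}$
$\left(3 + u{\left(0,8 \right)}\right)^{2} = \left(3 + \left(0^{2} + 8^{2}\right)\right)^{2} = \left(3 + \left(0 + 64\right)\right)^{2} = \left(3 + 64\right)^{2} = 67^{2} = 4489$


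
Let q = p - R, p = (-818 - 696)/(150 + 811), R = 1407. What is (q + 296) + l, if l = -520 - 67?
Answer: -1633292/961 ≈ -1699.6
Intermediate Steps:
p = -1514/961 ≈ -1.5754
q = -1353641/961 (q = -1514/961 - 1*1407 = -1514/961 - 1407 = -1353641/961 ≈ -1408.6)
l = -587
(q + 296) + l = (-1353641/961 + 296) - 587 = -1069185/961 - 587 = -1633292/961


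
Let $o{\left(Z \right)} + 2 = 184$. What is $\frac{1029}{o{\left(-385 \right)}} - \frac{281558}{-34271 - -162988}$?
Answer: $\frac{11600891}{3346642} \approx 3.4664$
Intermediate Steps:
$o{\left(Z \right)} = 182$ ($o{\left(Z \right)} = -2 + 184 = 182$)
$\frac{1029}{o{\left(-385 \right)}} - \frac{281558}{-34271 - -162988} = \frac{1029}{182} - \frac{281558}{-34271 - -162988} = 1029 \cdot \frac{1}{182} - \frac{281558}{-34271 + 162988} = \frac{147}{26} - \frac{281558}{128717} = \frac{11600891}{3346642}$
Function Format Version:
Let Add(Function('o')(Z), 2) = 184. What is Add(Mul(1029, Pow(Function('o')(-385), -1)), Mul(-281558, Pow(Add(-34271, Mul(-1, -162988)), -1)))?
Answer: Rational(11600891, 3346642) ≈ 3.4664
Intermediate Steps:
Function('o')(Z) = 182 (Function('o')(Z) = Add(-2, 184) = 182)
Add(Mul(1029, Pow(Function('o')(-385), -1)), Mul(-281558, Pow(Add(-34271, Mul(-1, -162988)), -1))) = Add(Mul(1029, Pow(182, -1)), Mul(-281558, Pow(Add(-34271, Mul(-1, -162988)), -1))) = Add(Mul(1029, Rational(1, 182)), Mul(-281558, Pow(Add(-34271, 162988), -1))) = Add(Rational(147, 26), Mul(-281558, Pow(128717, -1))) = Add(Rational(147, 26), Mul(-281558, Rational(1, 128717))) = Add(Rational(147, 26), Rational(-281558, 128717)) = Rational(11600891, 3346642)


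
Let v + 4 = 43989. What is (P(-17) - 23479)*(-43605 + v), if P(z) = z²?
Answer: -8812200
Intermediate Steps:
v = 43985 (v = -4 + 43989 = 43985)
(P(-17) - 23479)*(-43605 + v) = ((-17)² - 23479)*(-43605 + 43985) = (289 - 23479)*380 = -23190*380 = -8812200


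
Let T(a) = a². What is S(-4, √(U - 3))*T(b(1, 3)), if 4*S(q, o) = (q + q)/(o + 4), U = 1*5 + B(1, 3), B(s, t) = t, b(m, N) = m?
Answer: -8/11 + 2*√5/11 ≈ -0.32071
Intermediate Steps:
U = 8 (U = 1*5 + 3 = 5 + 3 = 8)
S(q, o) = q/(2*(4 + o)) (S(q, o) = ((q + q)/(o + 4))/4 = ((2*q)/(4 + o))/4 = (2*q/(4 + o))/4 = q/(2*(4 + o)))
S(-4, √(U - 3))*T(b(1, 3)) = ((½)*(-4)/(4 + √(8 - 3)))*1² = ((½)*(-4)/(4 + √5))*1 = -2/(4 + √5)*1 = -2/(4 + √5)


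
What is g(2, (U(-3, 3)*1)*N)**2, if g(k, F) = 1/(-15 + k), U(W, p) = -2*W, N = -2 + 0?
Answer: 1/169 ≈ 0.0059172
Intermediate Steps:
N = -2
g(2, (U(-3, 3)*1)*N)**2 = (1/(-15 + 2))**2 = (1/(-13))**2 = (-1/13)**2 = 1/169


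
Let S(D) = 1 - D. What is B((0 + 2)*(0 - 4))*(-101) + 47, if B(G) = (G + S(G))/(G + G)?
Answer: 853/16 ≈ 53.313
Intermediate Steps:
B(G) = 1/(2*G) (B(G) = (G + (1 - G))/(G + G) = 1/(2*G))
B((0 + 2)*(0 - 4))*(-101) + 47 = (1/(2*(((0 + 2)*(0 - 4)))))*(-101) + 47 = (1/(2*((2*(-4)))))*(-101) + 47 = ((1/2)/(-8))*(-101) + 47 = ((1/2)*(-1/8))*(-101) + 47 = -1/16*(-101) + 47 = 101/16 + 47 = 853/16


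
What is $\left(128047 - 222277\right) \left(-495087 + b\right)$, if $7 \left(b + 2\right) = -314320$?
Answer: $\frac{356184028890}{7} \approx 5.0883 \cdot 10^{10}$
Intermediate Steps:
$b = - \frac{314334}{7}$ ($b = -2 + \frac{1}{7} \left(-314320\right) = -2 - \frac{314320}{7} = - \frac{314334}{7} \approx -44905.0$)
$\left(128047 - 222277\right) \left(-495087 + b\right) = \left(128047 - 222277\right) \left(-495087 - \frac{314334}{7}\right) = \left(-94230\right) \left(- \frac{3779943}{7}\right) = \frac{356184028890}{7}$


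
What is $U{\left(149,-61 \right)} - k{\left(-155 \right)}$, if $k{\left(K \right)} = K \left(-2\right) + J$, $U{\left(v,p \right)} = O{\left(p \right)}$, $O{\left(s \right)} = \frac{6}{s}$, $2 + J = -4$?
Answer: $- \frac{18550}{61} \approx -304.1$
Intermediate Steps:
$J = -6$ ($J = -2 - 4 = -6$)
$U{\left(v,p \right)} = \frac{6}{p}$
$k{\left(K \right)} = -6 - 2 K$ ($k{\left(K \right)} = K \left(-2\right) - 6 = - 2 K - 6 = -6 - 2 K$)
$U{\left(149,-61 \right)} - k{\left(-155 \right)} = \frac{6}{-61} - \left(-6 - -310\right) = 6 \left(- \frac{1}{61}\right) - \left(-6 + 310\right) = - \frac{6}{61} - 304 = - \frac{18550}{61}$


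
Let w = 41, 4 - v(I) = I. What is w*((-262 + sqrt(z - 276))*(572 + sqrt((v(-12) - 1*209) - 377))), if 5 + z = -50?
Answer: -41*(262 - I*sqrt(331))*(572 + I*sqrt(570)) ≈ -6.1622e+6 + 1.7021e+5*I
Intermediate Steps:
z = -55 (z = -5 - 50 = -55)
v(I) = 4 - I
w*((-262 + sqrt(z - 276))*(572 + sqrt((v(-12) - 1*209) - 377))) = 41*((-262 + sqrt(-55 - 276))*(572 + sqrt(((4 - 1*(-12)) - 1*209) - 377))) = 41*((-262 + sqrt(-331))*(572 + sqrt(((4 + 12) - 209) - 377))) = 41*((-262 + I*sqrt(331))*(572 + sqrt((16 - 209) - 377))) = 41*((-262 + I*sqrt(331))*(572 + sqrt(-193 - 377))) = 41*((-262 + I*sqrt(331))*(572 + sqrt(-570))) = 41*((-262 + I*sqrt(331))*(572 + I*sqrt(570))) = 41*(-262 + I*sqrt(331))*(572 + I*sqrt(570))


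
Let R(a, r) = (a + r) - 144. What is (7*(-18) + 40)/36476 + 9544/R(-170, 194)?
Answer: -21758579/273570 ≈ -79.536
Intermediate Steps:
R(a, r) = -144 + a + r
(7*(-18) + 40)/36476 + 9544/R(-170, 194) = (7*(-18) + 40)/36476 + 9544/(-144 - 170 + 194) = (-126 + 40)*(1/36476) + 9544/(-120) = -86*1/36476 + 9544*(-1/120) = -43/18238 - 1193/15 = -21758579/273570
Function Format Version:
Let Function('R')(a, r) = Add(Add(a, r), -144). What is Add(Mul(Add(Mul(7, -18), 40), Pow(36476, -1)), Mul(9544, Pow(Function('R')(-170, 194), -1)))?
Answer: Rational(-21758579, 273570) ≈ -79.536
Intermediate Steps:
Function('R')(a, r) = Add(-144, a, r)
Add(Mul(Add(Mul(7, -18), 40), Pow(36476, -1)), Mul(9544, Pow(Function('R')(-170, 194), -1))) = Add(Mul(Add(Mul(7, -18), 40), Pow(36476, -1)), Mul(9544, Pow(Add(-144, -170, 194), -1))) = Add(Mul(Add(-126, 40), Rational(1, 36476)), Mul(9544, Pow(-120, -1))) = Add(Mul(-86, Rational(1, 36476)), Mul(9544, Rational(-1, 120))) = Add(Rational(-43, 18238), Rational(-1193, 15)) = Rational(-21758579, 273570)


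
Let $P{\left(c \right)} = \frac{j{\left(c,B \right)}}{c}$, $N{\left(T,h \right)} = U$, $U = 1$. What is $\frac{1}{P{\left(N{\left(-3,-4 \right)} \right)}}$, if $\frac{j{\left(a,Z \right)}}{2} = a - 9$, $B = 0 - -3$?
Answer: $- \frac{1}{16} \approx -0.0625$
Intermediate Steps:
$N{\left(T,h \right)} = 1$
$B = 3$ ($B = 0 + 3 = 3$)
$j{\left(a,Z \right)} = -18 + 2 a$ ($j{\left(a,Z \right)} = 2 \left(a - 9\right) = 2 \left(-9 + a\right) = -18 + 2 a$)
$P{\left(c \right)} = \frac{-18 + 2 c}{c}$
$\frac{1}{P{\left(N{\left(-3,-4 \right)} \right)}} = \frac{1}{2 - \frac{18}{1}} = \frac{1}{2 - 18} = \frac{1}{-16} = - \frac{1}{16}$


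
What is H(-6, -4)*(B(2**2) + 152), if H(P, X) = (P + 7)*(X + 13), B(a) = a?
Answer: 1404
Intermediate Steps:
H(P, X) = (7 + P)*(13 + X)
H(-6, -4)*(B(2**2) + 152) = (91 + 7*(-4) + 13*(-6) - 6*(-4))*(2**2 + 152) = (91 - 28 - 78 + 24)*(4 + 152) = 9*156 = 1404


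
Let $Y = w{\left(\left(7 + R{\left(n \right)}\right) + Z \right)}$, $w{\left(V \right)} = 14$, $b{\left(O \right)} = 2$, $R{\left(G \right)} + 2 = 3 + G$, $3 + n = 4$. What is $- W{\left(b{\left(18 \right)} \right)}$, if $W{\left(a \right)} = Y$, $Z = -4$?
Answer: $-14$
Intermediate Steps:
$n = 1$ ($n = -3 + 4 = 1$)
$R{\left(G \right)} = 1 + G$ ($R{\left(G \right)} = -2 + \left(3 + G\right) = 1 + G$)
$Y = 14$
$W{\left(a \right)} = 14$
$- W{\left(b{\left(18 \right)} \right)} = \left(-1\right) 14 = -14$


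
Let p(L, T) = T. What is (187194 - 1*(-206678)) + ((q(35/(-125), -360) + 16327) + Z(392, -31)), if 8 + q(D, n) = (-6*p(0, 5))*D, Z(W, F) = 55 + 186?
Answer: 2052202/5 ≈ 4.1044e+5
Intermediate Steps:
Z(W, F) = 241
q(D, n) = -8 - 30*D (q(D, n) = -8 + (-6*5)*D = -8 - 30*D)
(187194 - 1*(-206678)) + ((q(35/(-125), -360) + 16327) + Z(392, -31)) = (187194 - 1*(-206678)) + (((-8 - 1050/(-125)) + 16327) + 241) = (187194 + 206678) + (((-8 - 1050*(-1)/125) + 16327) + 241) = 393872 + (((-8 - 30*(-7/25)) + 16327) + 241) = 393872 + (((-8 + 42/5) + 16327) + 241) = 393872 + ((⅖ + 16327) + 241) = 393872 + (81637/5 + 241) = 393872 + 82842/5 = 2052202/5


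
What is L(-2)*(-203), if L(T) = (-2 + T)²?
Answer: -3248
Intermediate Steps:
L(-2)*(-203) = (-2 - 2)²*(-203) = (-4)²*(-203) = 16*(-203) = -3248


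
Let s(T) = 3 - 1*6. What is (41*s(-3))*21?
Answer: -2583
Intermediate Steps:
s(T) = -3 (s(T) = 3 - 6 = -3)
(41*s(-3))*21 = (41*(-3))*21 = -123*21 = -2583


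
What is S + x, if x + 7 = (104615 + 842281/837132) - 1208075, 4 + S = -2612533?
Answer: -3110785018247/837132 ≈ -3.7160e+6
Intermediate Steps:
S = -2612537 (S = -4 - 2612533 = -2612537)
x = -923746694363/837132 (x = -7 + ((104615 + 842281/837132) - 1208075) = -7 + (87577406461/837132 - 1208075) = -7 - 923740834439/837132 = -923746694363/837132 ≈ -1.1035e+6)
S + x = -2612537 - 923746694363/837132 = -3110785018247/837132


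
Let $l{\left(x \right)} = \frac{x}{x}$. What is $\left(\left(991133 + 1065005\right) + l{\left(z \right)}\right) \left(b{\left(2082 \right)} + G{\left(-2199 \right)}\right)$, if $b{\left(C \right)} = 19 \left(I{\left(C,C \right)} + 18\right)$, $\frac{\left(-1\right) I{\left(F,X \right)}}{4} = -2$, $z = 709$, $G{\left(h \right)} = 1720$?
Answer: $4552291746$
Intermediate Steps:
$I{\left(F,X \right)} = 8$ ($I{\left(F,X \right)} = \left(-4\right) \left(-2\right) = 8$)
$b{\left(C \right)} = 494$ ($b{\left(C \right)} = 19 \left(8 + 18\right) = 19 \cdot 26 = 494$)
$l{\left(x \right)} = 1$
$\left(\left(991133 + 1065005\right) + l{\left(z \right)}\right) \left(b{\left(2082 \right)} + G{\left(-2199 \right)}\right) = \left(\left(991133 + 1065005\right) + 1\right) \left(494 + 1720\right) = \left(2056138 + 1\right) 2214 = 2056139 \cdot 2214 = 4552291746$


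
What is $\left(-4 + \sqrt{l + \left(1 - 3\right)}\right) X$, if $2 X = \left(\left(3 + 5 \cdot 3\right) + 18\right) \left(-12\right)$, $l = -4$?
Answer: $864 - 216 i \sqrt{6} \approx 864.0 - 529.09 i$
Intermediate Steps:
$X = -216$ ($X = \frac{\left(\left(3 + 5 \cdot 3\right) + 18\right) \left(-12\right)}{2} = \frac{\left(\left(3 + 15\right) + 18\right) \left(-12\right)}{2} = \frac{\left(18 + 18\right) \left(-12\right)}{2} = \frac{36 \left(-12\right)}{2} = \frac{1}{2} \left(-432\right) = -216$)
$\left(-4 + \sqrt{l + \left(1 - 3\right)}\right) X = \left(-4 + \sqrt{-4 + \left(1 - 3\right)}\right) \left(-216\right) = \left(-4 + \sqrt{-4 - 2}\right) \left(-216\right) = \left(-4 + \sqrt{-6}\right) \left(-216\right) = \left(-4 + i \sqrt{6}\right) \left(-216\right) = 864 - 216 i \sqrt{6}$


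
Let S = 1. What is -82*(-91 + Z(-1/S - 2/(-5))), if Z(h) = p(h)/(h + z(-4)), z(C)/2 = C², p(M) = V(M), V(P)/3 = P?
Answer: 1172272/157 ≈ 7466.7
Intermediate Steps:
V(P) = 3*P
p(M) = 3*M
z(C) = 2*C²
Z(h) = 3*h/(32 + h) (Z(h) = (3*h)/(h + 2*(-4)²) = (3*h)/(h + 2*16) = (3*h)/(h + 32) = (3*h)/(32 + h) = 3*h/(32 + h))
-82*(-91 + Z(-1/S - 2/(-5))) = -82*(-91 + 3*(-1/1 - 2/(-5))/(32 + (-1/1 - 2/(-5)))) = -82*(-91 + 3*(-1*1 - 2*(-⅕))/(32 + (-1*1 - 2*(-⅕)))) = -82*(-91 + 3*(-1 + ⅖)/(32 + (-1 + ⅖))) = -82*(-91 + 3*(-⅗)/(32 - ⅗)) = -82*(-91 + 3*(-⅗)/(157/5)) = -82*(-91 + 3*(-⅗)*(5/157)) = -82*(-91 - 9/157) = -82*(-14296/157) = 1172272/157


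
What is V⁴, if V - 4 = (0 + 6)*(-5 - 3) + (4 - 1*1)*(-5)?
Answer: 12117361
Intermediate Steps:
V = -59 (V = 4 + ((0 + 6)*(-5 - 3) + (4 - 1*1)*(-5)) = 4 + (6*(-8) + (4 - 1)*(-5)) = 4 + (-48 + 3*(-5)) = 4 + (-48 - 15) = 4 - 63 = -59)
V⁴ = (-59)⁴ = 12117361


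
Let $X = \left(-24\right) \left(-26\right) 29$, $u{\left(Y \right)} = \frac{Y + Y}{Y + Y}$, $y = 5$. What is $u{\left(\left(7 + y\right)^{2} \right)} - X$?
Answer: $-18095$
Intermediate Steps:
$u{\left(Y \right)} = 1$ ($u{\left(Y \right)} = \frac{2 Y}{2 Y} = 2 Y \frac{1}{2 Y} = 1$)
$X = 18096$ ($X = 624 \cdot 29 = 18096$)
$u{\left(\left(7 + y\right)^{2} \right)} - X = 1 - 18096 = -18095$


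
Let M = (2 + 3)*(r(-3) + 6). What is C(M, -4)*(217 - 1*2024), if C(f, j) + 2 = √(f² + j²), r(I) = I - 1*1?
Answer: 3614 - 3614*√29 ≈ -15848.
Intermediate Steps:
r(I) = -1 + I (r(I) = I - 1 = -1 + I)
M = 10 (M = (2 + 3)*((-1 - 3) + 6) = 5*(-4 + 6) = 5*2 = 10)
C(f, j) = -2 + √(f² + j²)
C(M, -4)*(217 - 1*2024) = (-2 + √(10² + (-4)²))*(217 - 1*2024) = (-2 + √(100 + 16))*(217 - 2024) = (-2 + √116)*(-1807) = (-2 + 2*√29)*(-1807) = 3614 - 3614*√29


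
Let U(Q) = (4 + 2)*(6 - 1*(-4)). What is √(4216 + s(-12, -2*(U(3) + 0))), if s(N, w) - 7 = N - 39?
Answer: 2*√1043 ≈ 64.591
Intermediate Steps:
U(Q) = 60 (U(Q) = 6*(6 + 4) = 6*10 = 60)
s(N, w) = -32 + N (s(N, w) = 7 + (N - 39) = 7 + (-39 + N) = -32 + N)
√(4216 + s(-12, -2*(U(3) + 0))) = √(4216 + (-32 - 12)) = √(4216 - 44) = √4172 = 2*√1043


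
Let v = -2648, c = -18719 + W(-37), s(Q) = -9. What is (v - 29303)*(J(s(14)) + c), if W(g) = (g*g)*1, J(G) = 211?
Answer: 547608189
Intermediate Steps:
W(g) = g**2 (W(g) = g**2*1 = g**2)
c = -17350 (c = -18719 + (-37)**2 = -18719 + 1369 = -17350)
(v - 29303)*(J(s(14)) + c) = (-2648 - 29303)*(211 - 17350) = -31951*(-17139) = 547608189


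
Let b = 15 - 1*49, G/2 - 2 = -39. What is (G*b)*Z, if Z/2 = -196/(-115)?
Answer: 986272/115 ≈ 8576.3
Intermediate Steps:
G = -74 (G = 4 + 2*(-39) = 4 - 78 = -74)
b = -34 (b = 15 - 49 = -34)
Z = 392/115 (Z = 2*(-196/(-115)) = 2*(-196*(-1/115)) = 2*(196/115) = 392/115 ≈ 3.4087)
(G*b)*Z = -74*(-34)*(392/115) = 2516*(392/115) = 986272/115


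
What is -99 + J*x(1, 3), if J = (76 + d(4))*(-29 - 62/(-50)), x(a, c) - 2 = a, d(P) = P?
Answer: -33807/5 ≈ -6761.4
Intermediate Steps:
x(a, c) = 2 + a
J = -11104/5 (J = (76 + 4)*(-29 - 62/(-50)) = 80*(-29 - 62*(-1/50)) = 80*(-29 + 31/25) = 80*(-694/25) = -11104/5 ≈ -2220.8)
-99 + J*x(1, 3) = -99 - 11104*(2 + 1)/5 = -99 - 11104/5*3 = -99 - 33312/5 = -33807/5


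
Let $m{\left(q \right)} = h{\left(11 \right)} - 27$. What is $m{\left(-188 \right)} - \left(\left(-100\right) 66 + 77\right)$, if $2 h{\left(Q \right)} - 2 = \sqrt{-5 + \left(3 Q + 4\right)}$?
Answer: $6497 + 2 \sqrt{2} \approx 6499.8$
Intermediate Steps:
$h{\left(Q \right)} = 1 + \frac{\sqrt{-1 + 3 Q}}{2}$ ($h{\left(Q \right)} = 1 + \frac{\sqrt{-5 + \left(3 Q + 4\right)}}{2} = 1 + \frac{\sqrt{-5 + \left(4 + 3 Q\right)}}{2} = 1 + \frac{\sqrt{-1 + 3 Q}}{2}$)
$m{\left(q \right)} = -26 + 2 \sqrt{2}$ ($m{\left(q \right)} = \left(1 + \frac{\sqrt{-1 + 3 \cdot 11}}{2}\right) - 27 = \left(1 + \frac{\sqrt{-1 + 33}}{2}\right) - 27 = \left(1 + \frac{\sqrt{32}}{2}\right) - 27 = \left(1 + \frac{4 \sqrt{2}}{2}\right) - 27 = \left(1 + 2 \sqrt{2}\right) - 27 = -26 + 2 \sqrt{2}$)
$m{\left(-188 \right)} - \left(\left(-100\right) 66 + 77\right) = \left(-26 + 2 \sqrt{2}\right) - \left(\left(-100\right) 66 + 77\right) = \left(-26 + 2 \sqrt{2}\right) - \left(-6600 + 77\right) = \left(-26 + 2 \sqrt{2}\right) - -6523 = \left(-26 + 2 \sqrt{2}\right) + 6523 = 6497 + 2 \sqrt{2}$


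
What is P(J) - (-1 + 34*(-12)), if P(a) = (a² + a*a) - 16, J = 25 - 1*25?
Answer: 393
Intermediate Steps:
J = 0 (J = 25 - 25 = 0)
P(a) = -16 + 2*a² (P(a) = (a² + a²) - 16 = 2*a² - 16 = -16 + 2*a²)
P(J) - (-1 + 34*(-12)) = (-16 + 2*0²) - (-1 + 34*(-12)) = (-16 + 2*0) - (-1 - 408) = (-16 + 0) - 1*(-409) = -16 + 409 = 393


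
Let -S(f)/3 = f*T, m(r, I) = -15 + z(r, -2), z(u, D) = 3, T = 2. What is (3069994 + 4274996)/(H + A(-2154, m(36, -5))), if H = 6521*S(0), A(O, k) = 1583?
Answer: 7344990/1583 ≈ 4639.9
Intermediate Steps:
m(r, I) = -12 (m(r, I) = -15 + 3 = -12)
S(f) = -6*f (S(f) = -3*f*2 = -6*f)
H = 0 (H = 6521*(-6*0) = 6521*0 = 0)
(3069994 + 4274996)/(H + A(-2154, m(36, -5))) = (3069994 + 4274996)/(0 + 1583) = 7344990/1583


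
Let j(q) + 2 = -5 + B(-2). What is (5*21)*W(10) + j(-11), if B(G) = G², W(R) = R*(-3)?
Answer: -3153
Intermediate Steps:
W(R) = -3*R
j(q) = -3 (j(q) = -2 + (-5 + (-2)²) = -2 + (-5 + 4) = -2 - 1 = -3)
(5*21)*W(10) + j(-11) = (5*21)*(-3*10) - 3 = 105*(-30) - 3 = -3150 - 3 = -3153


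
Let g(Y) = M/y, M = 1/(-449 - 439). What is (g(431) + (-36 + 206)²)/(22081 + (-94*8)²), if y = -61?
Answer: 1565455201/31828304280 ≈ 0.049184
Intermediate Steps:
M = -1/888 (M = 1/(-888) = -1/888 ≈ -0.0011261)
g(Y) = 1/54168 (g(Y) = -1/888/(-61) = -1/888*(-1/61) = 1/54168)
(g(431) + (-36 + 206)²)/(22081 + (-94*8)²) = (1/54168 + (-36 + 206)²)/(22081 + (-94*8)²) = (1/54168 + 170²)/(22081 + (-752)²) = (1/54168 + 28900)/(22081 + 565504) = (1565455201/54168)/587585 = (1565455201/54168)*(1/587585) = 1565455201/31828304280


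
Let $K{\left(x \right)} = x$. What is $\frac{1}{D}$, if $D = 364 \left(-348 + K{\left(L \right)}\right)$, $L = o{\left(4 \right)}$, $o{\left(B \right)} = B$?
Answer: $- \frac{1}{125216} \approx -7.9862 \cdot 10^{-6}$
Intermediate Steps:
$L = 4$
$D = -125216$ ($D = 364 \left(-348 + 4\right) = 364 \left(-344\right) = -125216$)
$\frac{1}{D} = \frac{1}{-125216} = - \frac{1}{125216}$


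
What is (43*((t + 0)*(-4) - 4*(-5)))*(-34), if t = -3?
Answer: -46784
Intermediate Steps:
(43*((t + 0)*(-4) - 4*(-5)))*(-34) = (43*((-3 + 0)*(-4) - 4*(-5)))*(-34) = (43*(-3*(-4) + 20))*(-34) = (43*(12 + 20))*(-34) = (43*32)*(-34) = 1376*(-34) = -46784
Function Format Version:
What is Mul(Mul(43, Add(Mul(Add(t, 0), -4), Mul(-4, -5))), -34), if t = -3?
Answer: -46784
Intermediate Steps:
Mul(Mul(43, Add(Mul(Add(t, 0), -4), Mul(-4, -5))), -34) = Mul(Mul(43, Add(Mul(Add(-3, 0), -4), Mul(-4, -5))), -34) = Mul(Mul(43, Add(Mul(-3, -4), 20)), -34) = Mul(Mul(43, Add(12, 20)), -34) = Mul(Mul(43, 32), -34) = Mul(1376, -34) = -46784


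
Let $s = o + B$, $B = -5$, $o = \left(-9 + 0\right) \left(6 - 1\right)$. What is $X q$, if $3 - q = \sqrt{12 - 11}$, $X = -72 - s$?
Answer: $-44$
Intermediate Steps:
$o = -45$ ($o = \left(-9\right) 5 = -45$)
$s = -50$ ($s = -45 - 5 = -50$)
$X = -22$ ($X = -72 - -50 = -72 + 50 = -22$)
$q = 2$ ($q = 3 - \sqrt{12 - 11} = 3 - \sqrt{1} = 3 - 1 = 2$)
$X q = \left(-22\right) 2 = -44$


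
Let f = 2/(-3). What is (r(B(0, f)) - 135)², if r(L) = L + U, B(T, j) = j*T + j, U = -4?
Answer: 175561/9 ≈ 19507.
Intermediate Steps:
f = -⅔ (f = 2*(-⅓) = -⅔ ≈ -0.66667)
B(T, j) = j + T*j (B(T, j) = T*j + j = j + T*j)
r(L) = -4 + L (r(L) = L - 4 = -4 + L)
(r(B(0, f)) - 135)² = ((-4 - 2*(1 + 0)/3) - 135)² = ((-4 - ⅔*1) - 135)² = ((-4 - ⅔) - 135)² = (-14/3 - 135)² = (-419/3)² = 175561/9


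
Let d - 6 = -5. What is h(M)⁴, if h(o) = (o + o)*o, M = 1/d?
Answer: 16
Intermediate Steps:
d = 1 (d = 6 - 5 = 1)
M = 1 (M = 1/1 = 1)
h(o) = 2*o² (h(o) = (2*o)*o = 2*o²)
h(M)⁴ = (2*1²)⁴ = (2*1)⁴ = 2⁴ = 16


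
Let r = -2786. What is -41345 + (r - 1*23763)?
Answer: -67894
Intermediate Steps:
-41345 + (r - 1*23763) = -41345 + (-2786 - 1*23763) = -41345 + (-2786 - 23763) = -41345 - 26549 = -67894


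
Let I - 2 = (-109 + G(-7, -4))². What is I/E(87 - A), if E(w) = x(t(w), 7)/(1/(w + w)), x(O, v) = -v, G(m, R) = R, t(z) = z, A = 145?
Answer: 12771/812 ≈ 15.728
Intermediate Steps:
E(w) = -14*w (E(w) = (-1*7)/(1/(w + w)) = -7*2*w = -14*w)
I = 12771 (I = 2 + (-109 - 4)² = 2 + (-113)² = 2 + 12769 = 12771)
I/E(87 - A) = 12771/((-14*(87 - 1*145))) = 12771/((-14*(87 - 145))) = 12771/((-14*(-58))) = 12771/812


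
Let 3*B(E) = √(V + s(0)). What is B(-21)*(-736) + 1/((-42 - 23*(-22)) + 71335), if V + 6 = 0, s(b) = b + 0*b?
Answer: 1/71799 - 736*I*√6/3 ≈ 1.3928e-5 - 600.94*I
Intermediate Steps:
s(b) = b (s(b) = b + 0 = b)
V = -6 (V = -6 + 0 = -6)
B(E) = I*√6/3 (B(E) = √(-6 + 0)/3 = √(-6)/3 = (I*√6)/3 = I*√6/3)
B(-21)*(-736) + 1/((-42 - 23*(-22)) + 71335) = (I*√6/3)*(-736) + 1/((-42 - 23*(-22)) + 71335) = -736*I*√6/3 + 1/((-42 + 506) + 71335) = -736*I*√6/3 + 1/(464 + 71335) = -736*I*√6/3 + 1/71799 = 1/71799 - 736*I*√6/3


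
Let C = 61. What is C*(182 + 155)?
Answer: 20557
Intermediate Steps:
C*(182 + 155) = 61*(182 + 155) = 61*337 = 20557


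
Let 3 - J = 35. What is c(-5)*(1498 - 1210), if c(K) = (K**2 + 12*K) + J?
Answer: -19296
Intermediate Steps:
J = -32 (J = 3 - 1*35 = 3 - 35 = -32)
c(K) = -32 + K**2 + 12*K (c(K) = (K**2 + 12*K) - 32 = -32 + K**2 + 12*K)
c(-5)*(1498 - 1210) = (-32 + (-5)**2 + 12*(-5))*(1498 - 1210) = (-32 + 25 - 60)*288 = -67*288 = -19296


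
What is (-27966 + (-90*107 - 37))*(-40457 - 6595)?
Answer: 1770707916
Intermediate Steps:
(-27966 + (-90*107 - 37))*(-40457 - 6595) = (-27966 + (-9630 - 37))*(-47052) = (-27966 - 9667)*(-47052) = -37633*(-47052) = 1770707916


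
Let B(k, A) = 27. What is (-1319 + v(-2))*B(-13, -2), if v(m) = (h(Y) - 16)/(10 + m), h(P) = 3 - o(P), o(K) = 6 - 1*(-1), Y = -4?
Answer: -71361/2 ≈ -35681.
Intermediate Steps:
o(K) = 7 (o(K) = 6 + 1 = 7)
h(P) = -4 (h(P) = 3 - 1*7 = 3 - 7 = -4)
v(m) = -20/(10 + m) (v(m) = (-4 - 16)/(10 + m) = -20/(10 + m))
(-1319 + v(-2))*B(-13, -2) = (-1319 - 20/(10 - 2))*27 = (-1319 - 20/8)*27 = (-1319 - 20*⅛)*27 = (-1319 - 5/2)*27 = -2643/2*27 = -71361/2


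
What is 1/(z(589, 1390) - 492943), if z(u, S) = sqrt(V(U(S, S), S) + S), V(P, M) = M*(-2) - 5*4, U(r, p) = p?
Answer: -492943/242992802659 - I*sqrt(1410)/242992802659 ≈ -2.0286e-6 - 1.5453e-10*I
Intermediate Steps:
V(P, M) = -20 - 2*M (V(P, M) = -2*M - 20 = -20 - 2*M)
z(u, S) = sqrt(-20 - S) (z(u, S) = sqrt((-20 - 2*S) + S) = sqrt(-20 - S))
1/(z(589, 1390) - 492943) = 1/(sqrt(-20 - 1*1390) - 492943) = 1/(sqrt(-20 - 1390) - 492943) = 1/(sqrt(-1410) - 492943) = 1/(I*sqrt(1410) - 492943) = 1/(-492943 + I*sqrt(1410))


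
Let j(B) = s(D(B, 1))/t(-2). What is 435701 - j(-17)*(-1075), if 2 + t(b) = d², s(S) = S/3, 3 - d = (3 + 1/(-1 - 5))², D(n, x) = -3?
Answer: 13143270269/30169 ≈ 4.3566e+5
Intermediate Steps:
d = -181/36 (d = 3 - (3 + 1/(-1 - 5))² = 3 - (3 + 1/(-6))² = 3 - (3 - ⅙)² = 3 - (17/6)² = 3 - 1*289/36 = 3 - 289/36 = -181/36 ≈ -5.0278)
s(S) = S/3 (s(S) = S*(⅓) = S/3)
t(b) = 30169/1296 (t(b) = -2 + (-181/36)² = -2 + 32761/1296 = 30169/1296)
j(B) = -1296/30169 (j(B) = ((⅓)*(-3))/(30169/1296) = -1*1296/30169 = -1296/30169)
435701 - j(-17)*(-1075) = 435701 - (-1296)*(-1075)/30169 = 435701 - 1*1393200/30169 = 435701 - 1393200/30169 = 13143270269/30169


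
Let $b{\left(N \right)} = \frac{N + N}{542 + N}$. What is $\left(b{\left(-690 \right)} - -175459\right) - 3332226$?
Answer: $- \frac{116800034}{37} \approx -3.1568 \cdot 10^{6}$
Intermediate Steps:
$b{\left(N \right)} = \frac{2 N}{542 + N}$
$\left(b{\left(-690 \right)} - -175459\right) - 3332226 = \left(2 \left(-690\right) \frac{1}{542 - 690} - -175459\right) - 3332226 = \left(2 \left(-690\right) \frac{1}{-148} + 175459\right) - 3332226 = \left(2 \left(-690\right) \left(- \frac{1}{148}\right) + 175459\right) - 3332226 = \left(\frac{345}{37} + 175459\right) - 3332226 = \frac{6492328}{37} - 3332226 = - \frac{116800034}{37}$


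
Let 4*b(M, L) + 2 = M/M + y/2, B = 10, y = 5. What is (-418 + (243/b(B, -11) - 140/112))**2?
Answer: 837225/16 ≈ 52327.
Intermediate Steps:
b(M, L) = 3/8 (b(M, L) = -1/2 + (M/M + 5/2)/4 = -1/2 + (1 + 5*(1/2))/4 = -1/2 + (1 + 5/2)/4 = -1/2 + (1/4)*(7/2) = -1/2 + 7/8 = 3/8)
(-418 + (243/b(B, -11) - 140/112))**2 = (-418 + (243/(3/8) - 140/112))**2 = (-418 + (243*(8/3) - 140*1/112))**2 = (-418 + (648 - 5/4))**2 = (-418 + 2587/4)**2 = (915/4)**2 = 837225/16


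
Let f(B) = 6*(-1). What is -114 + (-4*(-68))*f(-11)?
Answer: -1746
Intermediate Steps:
f(B) = -6
-114 + (-4*(-68))*f(-11) = -114 - 4*(-68)*(-6) = -114 + 272*(-6) = -114 - 1632 = -1746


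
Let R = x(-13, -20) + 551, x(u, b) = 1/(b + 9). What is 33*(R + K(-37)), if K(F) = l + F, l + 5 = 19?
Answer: 17421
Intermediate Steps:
l = 14 (l = -5 + 19 = 14)
x(u, b) = 1/(9 + b)
K(F) = 14 + F
R = 6060/11 (R = 1/(9 - 20) + 551 = 1/(-11) + 551 = -1/11 + 551 = 6060/11 ≈ 550.91)
33*(R + K(-37)) = 33*(6060/11 + (14 - 37)) = 33*(6060/11 - 23) = 33*(5807/11) = 17421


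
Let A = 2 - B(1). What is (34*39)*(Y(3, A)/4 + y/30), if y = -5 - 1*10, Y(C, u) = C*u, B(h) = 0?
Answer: 1326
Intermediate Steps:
A = 2 (A = 2 - 1*0 = 2 + 0 = 2)
y = -15 (y = -5 - 10 = -15)
(34*39)*(Y(3, A)/4 + y/30) = (34*39)*((3*2)/4 - 15/30) = 1326*(6*(¼) - 15*1/30) = 1326*(3/2 - ½) = 1326*1 = 1326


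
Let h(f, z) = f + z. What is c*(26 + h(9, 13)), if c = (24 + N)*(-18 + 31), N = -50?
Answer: -16224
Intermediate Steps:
c = -338 (c = (24 - 50)*(-18 + 31) = -26*13 = -338)
c*(26 + h(9, 13)) = -338*(26 + (9 + 13)) = -338*(26 + 22) = -338*48 = -16224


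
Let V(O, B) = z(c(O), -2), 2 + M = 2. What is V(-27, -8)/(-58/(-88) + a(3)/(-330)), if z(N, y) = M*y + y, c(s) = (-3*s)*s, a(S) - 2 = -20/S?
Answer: -3960/1333 ≈ -2.9707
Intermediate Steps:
M = 0 (M = -2 + 2 = 0)
a(S) = 2 - 20/S
c(s) = -3*s²
z(N, y) = y (z(N, y) = 0*y + y = 0 + y = y)
V(O, B) = -2
V(-27, -8)/(-58/(-88) + a(3)/(-330)) = -2/(-58/(-88) + (2 - 20/3)/(-330)) = -2/(-58*(-1/88) + (2 - 20*⅓)*(-1/330)) = -2/(29/44 + (2 - 20/3)*(-1/330)) = -2/(29/44 - 14/3*(-1/330)) = -2/(29/44 + 7/495) = -2/1333/1980 = -2*1980/1333 = -3960/1333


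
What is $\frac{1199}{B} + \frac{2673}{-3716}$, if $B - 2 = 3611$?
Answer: $- \frac{5202065}{13425908} \approx -0.38746$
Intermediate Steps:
$B = 3613$ ($B = 2 + 3611 = 3613$)
$\frac{1199}{B} + \frac{2673}{-3716} = \frac{1199}{3613} + \frac{2673}{-3716} = 1199 \cdot \frac{1}{3613} + 2673 \left(- \frac{1}{3716}\right) = \frac{1199}{3613} - \frac{2673}{3716} = - \frac{5202065}{13425908}$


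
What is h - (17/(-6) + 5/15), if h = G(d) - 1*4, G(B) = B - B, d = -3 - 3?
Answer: -3/2 ≈ -1.5000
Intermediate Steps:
d = -6
G(B) = 0
h = -4 (h = 0 - 1*4 = 0 - 4 = -4)
h - (17/(-6) + 5/15) = -4 - (17/(-6) + 5/15) = -4 - (17*(-⅙) + 5*(1/15)) = -4 - (-17/6 + ⅓) = -4 - 1*(-5/2) = -4 + 5/2 = -3/2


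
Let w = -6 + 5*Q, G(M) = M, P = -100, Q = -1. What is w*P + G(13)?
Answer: 1113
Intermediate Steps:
w = -11 (w = -6 + 5*(-1) = -6 - 5 = -11)
w*P + G(13) = -11*(-100) + 13 = 1100 + 13 = 1113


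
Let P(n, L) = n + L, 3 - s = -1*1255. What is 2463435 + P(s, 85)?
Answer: 2464778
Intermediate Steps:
s = 1258 (s = 3 - (-1)*1255 = 3 - 1*(-1255) = 3 + 1255 = 1258)
P(n, L) = L + n
2463435 + P(s, 85) = 2463435 + (85 + 1258) = 2463435 + 1343 = 2464778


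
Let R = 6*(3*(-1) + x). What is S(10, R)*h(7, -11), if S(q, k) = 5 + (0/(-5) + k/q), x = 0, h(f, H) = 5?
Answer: 16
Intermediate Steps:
R = -18 (R = 6*(3*(-1) + 0) = 6*(-3 + 0) = 6*(-3) = -18)
S(q, k) = 5 + k/q (S(q, k) = 5 + (0*(-⅕) + k/q) = 5 + (0 + k/q) = 5 + k/q)
S(10, R)*h(7, -11) = (5 - 18/10)*5 = (5 - 18*⅒)*5 = (5 - 9/5)*5 = (16/5)*5 = 16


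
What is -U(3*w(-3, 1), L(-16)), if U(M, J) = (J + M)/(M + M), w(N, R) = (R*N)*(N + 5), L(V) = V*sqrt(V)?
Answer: -1/2 - 16*I/9 ≈ -0.5 - 1.7778*I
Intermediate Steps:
L(V) = V**(3/2)
w(N, R) = N*R*(5 + N) (w(N, R) = (N*R)*(5 + N) = N*R*(5 + N))
U(M, J) = (J + M)/(2*M) (U(M, J) = (J + M)/((2*M)) = (J + M)*(1/(2*M)) = (J + M)/(2*M))
-U(3*w(-3, 1), L(-16)) = -((-16)**(3/2) + 3*(-3*1*(5 - 3)))/(2*(3*(-3*1*(5 - 3)))) = -(-64*I + 3*(-3*1*2))/(2*(3*(-3*1*2))) = -(-64*I + 3*(-6))/(2*(3*(-6))) = -(-64*I - 18)/(2*(-18)) = -(-1)*(-18 - 64*I)/(2*18) = -(1/2 + 16*I/9) = -1/2 - 16*I/9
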